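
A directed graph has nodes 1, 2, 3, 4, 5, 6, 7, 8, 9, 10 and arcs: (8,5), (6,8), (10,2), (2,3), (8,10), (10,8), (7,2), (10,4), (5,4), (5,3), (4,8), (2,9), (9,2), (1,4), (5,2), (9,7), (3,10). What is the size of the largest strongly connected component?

{2, 3, 4, 5, 7, 8, 9, 10} are all mutually reachable — one SCC of size 8.
{1} is an SCC by itself.
{6} is an SCC by itself.
The largest has 8 vertices.

8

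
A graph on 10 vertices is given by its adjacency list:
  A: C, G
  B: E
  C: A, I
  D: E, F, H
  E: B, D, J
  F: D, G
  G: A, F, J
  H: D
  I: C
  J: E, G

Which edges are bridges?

A-C, A-G, B-E, C-I, D-H

The edges on the cycle J-E-D-F-G-J are not bridges since each lies on that cycle.
But removing G-A disconnects G from A; removing E-B disconnects E from B; removing A-C disconnects A from C; removing D-H disconnects D from H — these are bridges.
In total 5 edges are bridges.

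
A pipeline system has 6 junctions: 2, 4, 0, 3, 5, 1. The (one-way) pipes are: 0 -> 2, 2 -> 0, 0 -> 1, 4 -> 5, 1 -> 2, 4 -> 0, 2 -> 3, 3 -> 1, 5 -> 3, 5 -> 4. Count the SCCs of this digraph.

{0, 1, 2, 3} are all mutually reachable — one SCC of size 4.
{4, 5} are all mutually reachable — one SCC of size 2.
That gives 2 strongly connected components.

2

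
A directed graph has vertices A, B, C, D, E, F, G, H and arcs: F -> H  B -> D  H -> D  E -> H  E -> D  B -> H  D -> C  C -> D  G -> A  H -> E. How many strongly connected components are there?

6

{C, D} are all mutually reachable — one SCC of size 2.
{E, H} are all mutually reachable — one SCC of size 2.
{A} is an SCC by itself.
{F} is an SCC by itself.
{G} is an SCC by itself.
(and 1 more singleton SCC)
That gives 6 strongly connected components.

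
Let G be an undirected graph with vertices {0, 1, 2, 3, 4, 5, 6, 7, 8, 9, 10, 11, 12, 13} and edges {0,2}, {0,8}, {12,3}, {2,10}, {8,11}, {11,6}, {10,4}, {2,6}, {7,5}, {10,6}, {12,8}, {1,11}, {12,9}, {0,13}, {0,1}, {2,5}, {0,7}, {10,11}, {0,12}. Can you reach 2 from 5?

Yes

From 5 we can reach 0, 1, 2, 3, 4, 5, 6, 7, 8, 9, 10, 11, 12, 13, which includes 2.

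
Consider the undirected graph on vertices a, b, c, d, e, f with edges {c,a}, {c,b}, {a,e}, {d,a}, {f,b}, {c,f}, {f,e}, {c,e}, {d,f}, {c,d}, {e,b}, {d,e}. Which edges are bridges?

none

The edges on the cycle f-e-b-f are not bridges since each lies on that cycle.
Every edge lies on some cycle, so there are no bridges.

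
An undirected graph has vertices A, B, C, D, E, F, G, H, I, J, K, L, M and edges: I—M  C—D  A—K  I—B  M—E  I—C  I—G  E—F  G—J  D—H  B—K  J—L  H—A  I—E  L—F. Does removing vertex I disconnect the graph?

Deleting I raises the number of components from 1 to 2, so I is a cut vertex.

Yes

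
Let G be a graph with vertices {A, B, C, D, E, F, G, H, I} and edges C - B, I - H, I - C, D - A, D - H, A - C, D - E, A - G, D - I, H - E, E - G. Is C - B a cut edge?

Removing C - B leaves no path between C and B: the component count goes from 2 to 3. So it is a bridge.

Yes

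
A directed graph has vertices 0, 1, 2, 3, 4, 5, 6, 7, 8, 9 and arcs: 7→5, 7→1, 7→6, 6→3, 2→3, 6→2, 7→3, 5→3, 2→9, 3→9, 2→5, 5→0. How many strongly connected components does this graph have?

10

{8} is an SCC by itself.
{3} is an SCC by itself.
{4} is an SCC by itself.
{1} is an SCC by itself.
{9} is an SCC by itself.
(and 5 more singleton SCCs)
That gives 10 strongly connected components.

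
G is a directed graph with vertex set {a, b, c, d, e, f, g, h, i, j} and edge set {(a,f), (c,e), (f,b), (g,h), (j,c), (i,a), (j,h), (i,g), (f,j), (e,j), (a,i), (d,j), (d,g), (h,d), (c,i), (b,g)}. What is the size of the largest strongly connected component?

{a, b, c, d, e, f, g, h, i, j} are all mutually reachable — one SCC of size 10.
The largest has 10 vertices.

10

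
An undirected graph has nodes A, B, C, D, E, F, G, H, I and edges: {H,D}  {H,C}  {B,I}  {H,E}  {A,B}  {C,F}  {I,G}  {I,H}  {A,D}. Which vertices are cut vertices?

Removing C increases the component count from 1 to 2, so C is a cut vertex.
Removing H increases the component count from 1 to 3, so H is a cut vertex.
Removing I increases the component count from 1 to 2, so I is a cut vertex.
By contrast removing F leaves 1 component; it is not a cut vertex. No other vertex is a cut vertex either.

C, H, I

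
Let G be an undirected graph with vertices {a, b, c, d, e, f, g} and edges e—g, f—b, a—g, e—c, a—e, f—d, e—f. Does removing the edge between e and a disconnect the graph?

After removing e—a, the path e-g-a still connects them, so the edge is not a bridge.

No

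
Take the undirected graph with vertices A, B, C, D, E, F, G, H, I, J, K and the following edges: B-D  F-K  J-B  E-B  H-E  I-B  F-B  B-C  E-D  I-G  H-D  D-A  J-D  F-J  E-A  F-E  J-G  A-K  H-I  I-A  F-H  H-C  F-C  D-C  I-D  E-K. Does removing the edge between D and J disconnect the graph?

After removing D-J, the path D-B-J still connects them, so the edge is not a bridge.

No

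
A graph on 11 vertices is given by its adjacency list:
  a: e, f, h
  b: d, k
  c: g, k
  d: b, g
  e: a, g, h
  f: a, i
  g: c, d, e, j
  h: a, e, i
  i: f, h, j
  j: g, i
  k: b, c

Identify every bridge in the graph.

none

The edges on the cycle e-h-a-e are not bridges since each lies on that cycle.
Every edge lies on some cycle, so there are no bridges.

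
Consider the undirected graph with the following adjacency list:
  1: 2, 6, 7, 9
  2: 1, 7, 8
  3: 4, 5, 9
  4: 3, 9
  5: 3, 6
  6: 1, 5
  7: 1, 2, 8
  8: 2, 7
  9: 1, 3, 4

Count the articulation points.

Removing 1 increases the component count from 1 to 2, so 1 is a cut vertex.
By contrast removing 4 leaves 1 component; it is not a cut vertex. No other vertex is a cut vertex either.

1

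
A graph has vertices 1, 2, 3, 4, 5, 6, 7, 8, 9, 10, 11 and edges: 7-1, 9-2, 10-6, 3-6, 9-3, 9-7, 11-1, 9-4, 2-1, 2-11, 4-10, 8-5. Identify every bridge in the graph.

The edges on the cycle 9-4-10-6-3-9 are not bridges since each lies on that cycle.
But removing 8-5 disconnects 8 from 5 — this is a bridge.

5-8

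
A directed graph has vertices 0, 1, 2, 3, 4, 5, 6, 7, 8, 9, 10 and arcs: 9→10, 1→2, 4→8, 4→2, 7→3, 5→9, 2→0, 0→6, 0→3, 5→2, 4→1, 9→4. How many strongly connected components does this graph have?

11

{1} is an SCC by itself.
{10} is an SCC by itself.
{0} is an SCC by itself.
{5} is an SCC by itself.
{4} is an SCC by itself.
(and 6 more singleton SCCs)
That gives 11 strongly connected components.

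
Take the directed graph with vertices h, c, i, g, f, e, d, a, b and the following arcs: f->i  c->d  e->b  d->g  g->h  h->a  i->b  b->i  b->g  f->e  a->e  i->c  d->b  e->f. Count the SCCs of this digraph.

{a, b, c, d, e, f, g, h, i} are all mutually reachable — one SCC of size 9.
That gives 1 strongly connected component.

1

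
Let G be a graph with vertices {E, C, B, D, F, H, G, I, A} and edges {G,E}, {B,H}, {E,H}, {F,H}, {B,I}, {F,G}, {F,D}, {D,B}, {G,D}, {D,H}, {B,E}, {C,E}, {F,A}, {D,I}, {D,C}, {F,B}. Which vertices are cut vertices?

Removing F increases the component count from 1 to 2, so F is a cut vertex.
By contrast removing D leaves 1 component; it is not a cut vertex. No other vertex is a cut vertex either.

F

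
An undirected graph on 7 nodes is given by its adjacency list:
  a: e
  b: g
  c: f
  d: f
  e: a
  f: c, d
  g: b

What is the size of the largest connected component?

3

Starting from b we can reach b, g. That is one component of size 2.
Starting from a we can reach a, e. That is one component of size 2.
Starting from c we can reach c, d, f. That is one component of size 3.
The largest has 3 vertices.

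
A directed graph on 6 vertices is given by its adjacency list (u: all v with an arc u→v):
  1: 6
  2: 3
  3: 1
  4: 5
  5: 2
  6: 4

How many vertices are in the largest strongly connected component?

{1, 2, 3, 4, 5, 6} are all mutually reachable — one SCC of size 6.
The largest has 6 vertices.

6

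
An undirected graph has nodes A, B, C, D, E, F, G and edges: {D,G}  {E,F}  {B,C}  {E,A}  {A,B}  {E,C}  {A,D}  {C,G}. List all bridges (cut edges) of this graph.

The edges on the cycle A-D-G-C-B-A are not bridges since each lies on that cycle.
But removing F—E disconnects F from E — this is a bridge.

E-F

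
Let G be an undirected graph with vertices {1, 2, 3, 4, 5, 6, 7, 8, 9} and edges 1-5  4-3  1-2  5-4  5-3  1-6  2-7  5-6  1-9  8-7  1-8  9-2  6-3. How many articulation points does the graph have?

Removing 1 increases the component count from 1 to 2, so 1 is a cut vertex.
By contrast removing 2 leaves 1 component; it is not a cut vertex. No other vertex is a cut vertex either.

1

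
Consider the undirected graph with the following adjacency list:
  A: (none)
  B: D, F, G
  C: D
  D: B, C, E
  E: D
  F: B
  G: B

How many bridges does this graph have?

5

removing D-E disconnects D from E; removing F-B disconnects F from B; removing D-C disconnects D from C; removing D-B disconnects D from B — these are bridges.
In total 5 edges are bridges.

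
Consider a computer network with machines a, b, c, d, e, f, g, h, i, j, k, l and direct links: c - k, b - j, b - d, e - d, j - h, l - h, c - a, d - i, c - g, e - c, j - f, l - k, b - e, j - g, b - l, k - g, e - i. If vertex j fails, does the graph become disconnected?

Deleting j raises the number of components from 1 to 2, so j is a cut vertex.

Yes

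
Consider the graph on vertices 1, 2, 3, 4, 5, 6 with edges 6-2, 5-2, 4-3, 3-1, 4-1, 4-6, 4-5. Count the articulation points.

Removing 4 increases the component count from 1 to 2, so 4 is a cut vertex.
By contrast removing 1 leaves 1 component; it is not a cut vertex. No other vertex is a cut vertex either.

1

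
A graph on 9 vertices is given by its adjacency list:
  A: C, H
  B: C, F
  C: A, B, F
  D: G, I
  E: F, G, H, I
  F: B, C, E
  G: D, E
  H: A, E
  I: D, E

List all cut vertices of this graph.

Removing E increases the component count from 1 to 2, so E is a cut vertex.
By contrast removing D leaves 1 component; it is not a cut vertex. No other vertex is a cut vertex either.

E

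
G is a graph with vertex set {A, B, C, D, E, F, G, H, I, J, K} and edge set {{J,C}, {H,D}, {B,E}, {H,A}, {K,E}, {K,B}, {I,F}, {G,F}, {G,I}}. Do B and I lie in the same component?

No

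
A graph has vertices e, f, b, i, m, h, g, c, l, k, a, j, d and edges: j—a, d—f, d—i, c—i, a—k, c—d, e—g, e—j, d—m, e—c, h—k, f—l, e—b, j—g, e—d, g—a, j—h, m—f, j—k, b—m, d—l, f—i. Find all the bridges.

none

The edges on the cycle e-b-m-f-l-d-e are not bridges since each lies on that cycle.
Every edge lies on some cycle, so there are no bridges.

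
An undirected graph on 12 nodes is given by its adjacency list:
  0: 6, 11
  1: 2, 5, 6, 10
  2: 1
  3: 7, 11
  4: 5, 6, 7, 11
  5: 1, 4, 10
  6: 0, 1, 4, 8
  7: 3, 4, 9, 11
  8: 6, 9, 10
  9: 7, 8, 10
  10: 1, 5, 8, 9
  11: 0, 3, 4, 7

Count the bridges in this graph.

The edges on the cycle 6-1-5-4-6 are not bridges since each lies on that cycle.
But removing 2-1 disconnects 2 from 1 — this is a bridge.

1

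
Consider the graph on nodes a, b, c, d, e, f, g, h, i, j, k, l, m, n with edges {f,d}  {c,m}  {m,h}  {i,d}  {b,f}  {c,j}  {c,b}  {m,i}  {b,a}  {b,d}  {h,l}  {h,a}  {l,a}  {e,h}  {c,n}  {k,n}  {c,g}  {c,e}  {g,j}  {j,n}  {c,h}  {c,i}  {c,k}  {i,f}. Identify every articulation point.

Removing c increases the component count from 1 to 2, so c is a cut vertex.
By contrast removing d leaves 1 component; it is not a cut vertex. No other vertex is a cut vertex either.

c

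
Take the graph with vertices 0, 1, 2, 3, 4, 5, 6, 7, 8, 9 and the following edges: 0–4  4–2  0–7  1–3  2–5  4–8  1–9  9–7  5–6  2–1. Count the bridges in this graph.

The edges on the cycle 0-4-2-1-9-7-0 are not bridges since each lies on that cycle.
But removing 6–5 disconnects 6 from 5; removing 4–8 disconnects 4 from 8; removing 3–1 disconnects 3 from 1; removing 2–5 disconnects 2 from 5 — these are bridges.
That makes 4 bridges.

4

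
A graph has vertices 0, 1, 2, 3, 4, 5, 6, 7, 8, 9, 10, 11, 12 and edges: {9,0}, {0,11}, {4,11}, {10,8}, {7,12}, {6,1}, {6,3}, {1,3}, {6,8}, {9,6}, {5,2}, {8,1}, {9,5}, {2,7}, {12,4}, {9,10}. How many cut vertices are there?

1

Removing 9 increases the component count from 1 to 2, so 9 is a cut vertex.
By contrast removing 5 leaves 1 component; it is not a cut vertex. No other vertex is a cut vertex either.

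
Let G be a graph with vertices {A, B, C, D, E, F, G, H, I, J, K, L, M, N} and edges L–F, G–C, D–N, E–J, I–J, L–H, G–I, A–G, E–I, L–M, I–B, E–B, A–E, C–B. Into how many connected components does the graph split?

K is isolated — a component by itself.
Starting from D we can reach D, N. That is one component of size 2.
Starting from F we can reach F, H, L, M. That is one component of size 4.
Starting from A we can reach A, B, C, E, G, I, J. That is one component of size 7.
Total: 4 components.

4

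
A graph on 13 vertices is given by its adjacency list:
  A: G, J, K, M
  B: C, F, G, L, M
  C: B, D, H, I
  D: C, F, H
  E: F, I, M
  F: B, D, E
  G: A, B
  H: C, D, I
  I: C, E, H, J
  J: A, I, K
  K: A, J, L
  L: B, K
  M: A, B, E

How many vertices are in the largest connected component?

13

Starting from A we can reach A, B, C, D, E, F, G, H, I, J, K, L, M. That is one component of size 13.
The largest has 13 vertices.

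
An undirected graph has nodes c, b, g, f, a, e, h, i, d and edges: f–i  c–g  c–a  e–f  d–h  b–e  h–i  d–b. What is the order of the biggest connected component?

Starting from a we can reach a, c, g. That is one component of size 3.
Starting from b we can reach b, d, e, f, h, i. That is one component of size 6.
The largest has 6 vertices.

6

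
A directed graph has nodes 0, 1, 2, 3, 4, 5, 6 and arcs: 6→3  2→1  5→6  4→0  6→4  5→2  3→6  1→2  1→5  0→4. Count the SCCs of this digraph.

3

{1, 2, 5} are all mutually reachable — one SCC of size 3.
{0, 4} are all mutually reachable — one SCC of size 2.
{3, 6} are all mutually reachable — one SCC of size 2.
That gives 3 strongly connected components.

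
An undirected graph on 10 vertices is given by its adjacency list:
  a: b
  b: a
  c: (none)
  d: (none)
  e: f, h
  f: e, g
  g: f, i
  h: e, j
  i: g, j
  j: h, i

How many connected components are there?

4

d is isolated — a component by itself.
c is isolated — a component by itself.
Starting from a we can reach a, b. That is one component of size 2.
Starting from e we can reach e, f, g, h, i, j. That is one component of size 6.
Total: 4 components.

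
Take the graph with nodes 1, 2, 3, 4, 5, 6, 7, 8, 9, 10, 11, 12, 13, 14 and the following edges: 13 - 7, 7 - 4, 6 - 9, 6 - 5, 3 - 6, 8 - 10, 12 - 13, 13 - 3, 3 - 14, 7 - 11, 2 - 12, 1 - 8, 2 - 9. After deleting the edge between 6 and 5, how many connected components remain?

3

Before removal there are 2 components.
6 - 5 is a bridge — removing it separates 6's side from 5's side.
After removal: 3 components.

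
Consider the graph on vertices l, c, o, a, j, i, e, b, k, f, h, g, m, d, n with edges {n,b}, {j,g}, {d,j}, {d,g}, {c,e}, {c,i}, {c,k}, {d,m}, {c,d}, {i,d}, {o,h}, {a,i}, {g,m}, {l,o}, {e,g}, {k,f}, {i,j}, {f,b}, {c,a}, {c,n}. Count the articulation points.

Removing c increases the component count from 2 to 3, so c is a cut vertex.
Removing o increases the component count from 2 to 3, so o is a cut vertex.
By contrast removing d leaves 2 components; it is not a cut vertex. No other vertex is a cut vertex either.

2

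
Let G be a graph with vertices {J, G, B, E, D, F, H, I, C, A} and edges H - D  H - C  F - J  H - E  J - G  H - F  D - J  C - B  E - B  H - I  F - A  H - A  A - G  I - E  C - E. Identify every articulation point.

Removing H increases the component count from 1 to 2, so H is a cut vertex.
By contrast removing A leaves 1 component; it is not a cut vertex. No other vertex is a cut vertex either.

H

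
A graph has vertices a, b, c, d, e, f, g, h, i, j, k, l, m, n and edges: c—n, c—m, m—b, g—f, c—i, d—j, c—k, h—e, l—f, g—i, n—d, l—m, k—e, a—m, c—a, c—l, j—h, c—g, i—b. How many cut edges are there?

0

The edges on the cycle c-a-m-c are not bridges since each lies on that cycle.
Every edge lies on some cycle, so there are no bridges.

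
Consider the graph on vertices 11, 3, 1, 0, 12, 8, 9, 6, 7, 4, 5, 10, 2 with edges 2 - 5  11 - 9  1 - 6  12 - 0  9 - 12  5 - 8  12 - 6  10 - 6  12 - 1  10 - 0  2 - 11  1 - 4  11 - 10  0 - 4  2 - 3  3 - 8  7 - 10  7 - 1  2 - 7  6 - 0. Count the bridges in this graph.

0

The edges on the cycle 12-1-4-0-12 are not bridges since each lies on that cycle.
Every edge lies on some cycle, so there are no bridges.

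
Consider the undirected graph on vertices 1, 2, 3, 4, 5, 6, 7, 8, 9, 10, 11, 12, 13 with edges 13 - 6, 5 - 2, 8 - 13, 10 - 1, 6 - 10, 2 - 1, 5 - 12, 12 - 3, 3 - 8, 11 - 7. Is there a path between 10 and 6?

Yes

From 10 we can reach 1, 2, 3, 5, 6, 8, 10, 12, 13, which includes 6.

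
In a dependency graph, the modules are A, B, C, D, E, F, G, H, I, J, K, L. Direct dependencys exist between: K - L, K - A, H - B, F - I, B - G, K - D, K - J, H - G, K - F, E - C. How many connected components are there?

Starting from C we can reach C, E. That is one component of size 2.
Starting from B we can reach B, G, H. That is one component of size 3.
Starting from A we can reach A, D, F, I, J, K, L. That is one component of size 7.
Total: 3 components.

3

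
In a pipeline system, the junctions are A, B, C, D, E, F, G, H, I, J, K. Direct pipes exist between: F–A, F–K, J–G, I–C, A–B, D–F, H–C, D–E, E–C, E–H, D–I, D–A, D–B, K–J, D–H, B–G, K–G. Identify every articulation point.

Removing D increases the component count from 1 to 2, so D is a cut vertex.
By contrast removing C leaves 1 component; it is not a cut vertex. No other vertex is a cut vertex either.

D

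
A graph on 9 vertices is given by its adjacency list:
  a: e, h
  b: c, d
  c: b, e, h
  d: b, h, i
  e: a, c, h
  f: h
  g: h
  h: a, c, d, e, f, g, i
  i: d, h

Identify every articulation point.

h

Removing h increases the component count from 1 to 3, so h is a cut vertex.
By contrast removing d leaves 1 component; it is not a cut vertex. No other vertex is a cut vertex either.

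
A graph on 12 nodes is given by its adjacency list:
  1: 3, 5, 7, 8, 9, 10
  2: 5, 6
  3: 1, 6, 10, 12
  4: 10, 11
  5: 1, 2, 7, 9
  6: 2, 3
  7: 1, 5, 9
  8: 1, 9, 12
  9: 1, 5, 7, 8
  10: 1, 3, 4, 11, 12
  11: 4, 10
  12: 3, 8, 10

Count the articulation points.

1

Removing 10 increases the component count from 1 to 2, so 10 is a cut vertex.
By contrast removing 6 leaves 1 component; it is not a cut vertex. No other vertex is a cut vertex either.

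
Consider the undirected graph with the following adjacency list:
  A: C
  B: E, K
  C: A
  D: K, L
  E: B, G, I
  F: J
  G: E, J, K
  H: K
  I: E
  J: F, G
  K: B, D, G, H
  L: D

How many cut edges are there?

The edges on the cycle G-K-B-E-G are not bridges since each lies on that cycle.
But removing E-I disconnects E from I; removing K-D disconnects K from D; removing L-D disconnects L from D; removing G-J disconnects G from J — these are bridges.
In total 7 edges are bridges.

7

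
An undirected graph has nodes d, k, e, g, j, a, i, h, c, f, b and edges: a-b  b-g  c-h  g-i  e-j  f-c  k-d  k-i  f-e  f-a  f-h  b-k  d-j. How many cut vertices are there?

1

Removing f increases the component count from 1 to 2, so f is a cut vertex.
By contrast removing d leaves 1 component; it is not a cut vertex. No other vertex is a cut vertex either.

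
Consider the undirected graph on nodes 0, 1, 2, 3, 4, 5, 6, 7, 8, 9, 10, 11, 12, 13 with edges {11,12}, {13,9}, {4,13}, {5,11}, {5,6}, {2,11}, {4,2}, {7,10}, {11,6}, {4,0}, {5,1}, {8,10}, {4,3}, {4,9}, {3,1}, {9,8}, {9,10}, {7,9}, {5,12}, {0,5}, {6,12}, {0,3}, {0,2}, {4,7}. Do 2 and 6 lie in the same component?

From 2 we can reach 0, 1, 2, 3, 4, 5, 6, 7, 8, 9, 10, 11, 12, 13, which includes 6.

Yes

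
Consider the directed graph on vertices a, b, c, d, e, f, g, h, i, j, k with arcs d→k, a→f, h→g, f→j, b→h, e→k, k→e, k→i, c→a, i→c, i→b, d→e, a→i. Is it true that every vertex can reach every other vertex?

No

There is no directed path from c to e, so the graph is not strongly connected.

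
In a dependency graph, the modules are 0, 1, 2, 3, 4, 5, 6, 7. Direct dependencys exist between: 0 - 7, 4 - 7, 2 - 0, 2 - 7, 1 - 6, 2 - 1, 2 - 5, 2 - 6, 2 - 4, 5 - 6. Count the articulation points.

Removing 2 increases the component count from 2 to 3, so 2 is a cut vertex.
By contrast removing 7 leaves 2 components; it is not a cut vertex. No other vertex is a cut vertex either.

1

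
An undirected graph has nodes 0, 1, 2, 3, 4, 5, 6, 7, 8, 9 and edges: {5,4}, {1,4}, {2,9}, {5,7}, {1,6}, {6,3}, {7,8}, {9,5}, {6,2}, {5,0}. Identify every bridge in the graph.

0-5, 3-6, 5-7, 7-8

The edges on the cycle 1-6-2-9-5-4-1 are not bridges since each lies on that cycle.
But removing 0–5 disconnects 0 from 5; removing 7–8 disconnects 7 from 8; removing 3–6 disconnects 3 from 6; removing 5–7 disconnects 5 from 7 — these are bridges.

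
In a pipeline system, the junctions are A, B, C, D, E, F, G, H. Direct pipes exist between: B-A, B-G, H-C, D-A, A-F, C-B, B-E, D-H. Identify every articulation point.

Removing A increases the component count from 1 to 2, so A is a cut vertex.
Removing B increases the component count from 1 to 3, so B is a cut vertex.
By contrast removing C leaves 1 component; it is not a cut vertex. No other vertex is a cut vertex either.

A, B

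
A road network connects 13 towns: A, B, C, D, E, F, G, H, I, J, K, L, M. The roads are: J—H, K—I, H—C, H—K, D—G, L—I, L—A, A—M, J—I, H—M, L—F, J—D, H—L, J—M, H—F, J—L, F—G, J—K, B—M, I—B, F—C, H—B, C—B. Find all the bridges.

The edges on the cycle H-L-A-M-H are not bridges since each lies on that cycle.
Every edge lies on some cycle, so there are no bridges.

none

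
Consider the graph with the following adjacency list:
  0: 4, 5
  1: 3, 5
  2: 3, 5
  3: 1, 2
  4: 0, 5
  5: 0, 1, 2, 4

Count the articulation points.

1

Removing 5 increases the component count from 1 to 2, so 5 is a cut vertex.
By contrast removing 4 leaves 1 component; it is not a cut vertex. No other vertex is a cut vertex either.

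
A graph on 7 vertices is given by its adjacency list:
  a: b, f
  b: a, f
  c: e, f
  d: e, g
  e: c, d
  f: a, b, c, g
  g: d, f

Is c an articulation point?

No

Deleting c leaves 1 component (was 1) (its neighbors e, f remain connected to each other), so c is not a cut vertex.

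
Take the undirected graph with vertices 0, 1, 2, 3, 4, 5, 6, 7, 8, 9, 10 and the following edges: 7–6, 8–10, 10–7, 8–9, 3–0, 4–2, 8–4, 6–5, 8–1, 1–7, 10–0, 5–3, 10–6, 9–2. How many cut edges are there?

0

The edges on the cycle 8-1-7-6-5-3-0-10-8 are not bridges since each lies on that cycle.
Every edge lies on some cycle, so there are no bridges.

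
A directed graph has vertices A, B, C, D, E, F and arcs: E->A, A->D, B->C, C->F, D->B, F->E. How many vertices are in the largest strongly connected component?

6

{A, B, C, D, E, F} are all mutually reachable — one SCC of size 6.
The largest has 6 vertices.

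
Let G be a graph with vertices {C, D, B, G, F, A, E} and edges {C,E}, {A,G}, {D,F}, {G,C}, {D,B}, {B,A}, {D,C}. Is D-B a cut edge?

After removing D-B, the path D-C-G-A-B still connects them, so the edge is not a bridge.

No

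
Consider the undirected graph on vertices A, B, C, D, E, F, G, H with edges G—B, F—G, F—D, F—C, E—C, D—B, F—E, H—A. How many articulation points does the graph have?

Removing F increases the component count from 2 to 3, so F is a cut vertex.
By contrast removing H leaves 2 components; it is not a cut vertex. No other vertex is a cut vertex either.

1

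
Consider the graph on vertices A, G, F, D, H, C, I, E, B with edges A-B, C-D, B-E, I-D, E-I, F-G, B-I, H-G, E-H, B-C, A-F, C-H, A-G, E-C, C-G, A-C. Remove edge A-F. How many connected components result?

1

A and F are still connected via A-G-F, so the component count stays at 1.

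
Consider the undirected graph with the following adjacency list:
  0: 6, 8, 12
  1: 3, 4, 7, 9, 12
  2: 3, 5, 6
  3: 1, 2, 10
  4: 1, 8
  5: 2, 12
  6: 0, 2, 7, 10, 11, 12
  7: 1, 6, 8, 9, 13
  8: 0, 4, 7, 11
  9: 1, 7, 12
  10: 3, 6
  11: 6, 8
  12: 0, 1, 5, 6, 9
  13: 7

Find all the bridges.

The edges on the cycle 1-3-2-5-12-9-1 are not bridges since each lies on that cycle.
But removing 7-13 disconnects 7 from 13 — this is a bridge.

13-7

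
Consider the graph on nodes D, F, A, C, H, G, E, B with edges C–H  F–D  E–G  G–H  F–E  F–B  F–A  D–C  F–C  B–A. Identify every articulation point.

Removing F increases the component count from 1 to 2, so F is a cut vertex.
By contrast removing G leaves 1 component; it is not a cut vertex. No other vertex is a cut vertex either.

F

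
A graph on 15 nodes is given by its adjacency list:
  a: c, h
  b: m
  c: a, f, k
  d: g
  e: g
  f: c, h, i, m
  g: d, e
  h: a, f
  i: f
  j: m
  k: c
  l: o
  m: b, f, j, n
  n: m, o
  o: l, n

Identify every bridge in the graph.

b-m, c-k, d-g, e-g, f-i, f-m, j-m, l-o, m-n, n-o

The edges on the cycle c-f-h-a-c are not bridges since each lies on that cycle.
But removing k-c disconnects k from c; removing l-o disconnects l from o; removing f-i disconnects f from i; removing f-m disconnects f from m — these are bridges.
In total 10 edges are bridges.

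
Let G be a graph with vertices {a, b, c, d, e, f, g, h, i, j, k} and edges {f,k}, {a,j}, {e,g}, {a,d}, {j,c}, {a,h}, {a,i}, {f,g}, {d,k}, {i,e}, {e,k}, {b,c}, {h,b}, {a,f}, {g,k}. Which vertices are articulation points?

a

Removing a increases the component count from 1 to 2, so a is a cut vertex.
By contrast removing e leaves 1 component; it is not a cut vertex. No other vertex is a cut vertex either.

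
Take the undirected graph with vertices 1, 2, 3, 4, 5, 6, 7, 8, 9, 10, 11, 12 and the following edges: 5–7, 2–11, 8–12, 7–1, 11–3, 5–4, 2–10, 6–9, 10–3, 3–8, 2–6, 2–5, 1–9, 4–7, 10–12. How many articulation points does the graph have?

1

Removing 2 increases the component count from 1 to 2, so 2 is a cut vertex.
By contrast removing 10 leaves 1 component; it is not a cut vertex. No other vertex is a cut vertex either.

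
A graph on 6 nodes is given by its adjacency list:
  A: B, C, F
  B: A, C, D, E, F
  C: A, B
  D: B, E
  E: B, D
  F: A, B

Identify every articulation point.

B

Removing B increases the component count from 1 to 2, so B is a cut vertex.
By contrast removing E leaves 1 component; it is not a cut vertex. No other vertex is a cut vertex either.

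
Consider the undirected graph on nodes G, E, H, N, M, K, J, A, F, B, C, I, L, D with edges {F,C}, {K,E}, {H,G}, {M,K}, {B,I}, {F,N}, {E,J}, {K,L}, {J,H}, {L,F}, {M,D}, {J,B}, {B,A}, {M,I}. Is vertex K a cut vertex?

Yes

Deleting K raises the number of components from 1 to 2, so K is a cut vertex.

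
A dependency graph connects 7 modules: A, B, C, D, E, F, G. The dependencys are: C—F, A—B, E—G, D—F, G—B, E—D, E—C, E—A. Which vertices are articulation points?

E

Removing E increases the component count from 1 to 2, so E is a cut vertex.
By contrast removing D leaves 1 component; it is not a cut vertex. No other vertex is a cut vertex either.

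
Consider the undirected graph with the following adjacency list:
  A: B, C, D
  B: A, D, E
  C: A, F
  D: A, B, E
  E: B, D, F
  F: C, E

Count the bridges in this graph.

0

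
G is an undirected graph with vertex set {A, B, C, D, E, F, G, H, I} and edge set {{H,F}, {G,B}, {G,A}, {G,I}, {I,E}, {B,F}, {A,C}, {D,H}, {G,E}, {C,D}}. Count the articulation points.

1

Removing G increases the component count from 1 to 2, so G is a cut vertex.
By contrast removing C leaves 1 component; it is not a cut vertex. No other vertex is a cut vertex either.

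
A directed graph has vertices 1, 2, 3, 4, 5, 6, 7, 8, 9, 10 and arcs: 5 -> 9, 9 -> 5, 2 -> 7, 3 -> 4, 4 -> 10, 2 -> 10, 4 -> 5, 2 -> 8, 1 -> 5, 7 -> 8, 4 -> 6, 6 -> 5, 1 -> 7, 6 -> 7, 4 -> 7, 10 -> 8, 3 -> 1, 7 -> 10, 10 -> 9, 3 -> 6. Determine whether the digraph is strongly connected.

No

There is no directed path from 10 to 1, so the graph is not strongly connected.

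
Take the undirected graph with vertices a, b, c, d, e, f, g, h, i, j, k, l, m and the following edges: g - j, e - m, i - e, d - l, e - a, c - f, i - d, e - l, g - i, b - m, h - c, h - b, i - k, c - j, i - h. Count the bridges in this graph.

The edges on the cycle g-i-h-c-j-g are not bridges since each lies on that cycle.
But removing a - e disconnects a from e; removing c - f disconnects c from f; removing k - i disconnects k from i — these are bridges.
That makes 3 bridges.

3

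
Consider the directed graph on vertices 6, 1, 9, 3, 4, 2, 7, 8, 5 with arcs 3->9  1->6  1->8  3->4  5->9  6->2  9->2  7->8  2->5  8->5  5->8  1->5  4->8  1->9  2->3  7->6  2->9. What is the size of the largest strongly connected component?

6

{2, 3, 4, 5, 8, 9} are all mutually reachable — one SCC of size 6.
{1} is an SCC by itself.
{7} is an SCC by itself.
{6} is an SCC by itself.
The largest has 6 vertices.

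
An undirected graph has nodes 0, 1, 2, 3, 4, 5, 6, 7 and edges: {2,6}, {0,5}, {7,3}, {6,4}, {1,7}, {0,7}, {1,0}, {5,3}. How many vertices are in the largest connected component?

5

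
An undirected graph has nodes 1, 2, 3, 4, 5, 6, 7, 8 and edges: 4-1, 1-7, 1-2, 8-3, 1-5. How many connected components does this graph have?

3

6 is isolated — a component by itself.
Starting from 3 we can reach 3, 8. That is one component of size 2.
Starting from 1 we can reach 1, 2, 4, 5, 7. That is one component of size 5.
Total: 3 components.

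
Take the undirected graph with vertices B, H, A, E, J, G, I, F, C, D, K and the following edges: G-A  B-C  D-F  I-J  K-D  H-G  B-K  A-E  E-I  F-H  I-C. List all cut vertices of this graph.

Removing I increases the component count from 1 to 2, so I is a cut vertex.
By contrast removing A leaves 1 component; it is not a cut vertex. No other vertex is a cut vertex either.

I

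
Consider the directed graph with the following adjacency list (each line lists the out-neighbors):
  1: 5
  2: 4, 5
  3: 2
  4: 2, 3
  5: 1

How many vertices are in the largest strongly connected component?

{2, 3, 4} are all mutually reachable — one SCC of size 3.
{1, 5} are all mutually reachable — one SCC of size 2.
The largest has 3 vertices.

3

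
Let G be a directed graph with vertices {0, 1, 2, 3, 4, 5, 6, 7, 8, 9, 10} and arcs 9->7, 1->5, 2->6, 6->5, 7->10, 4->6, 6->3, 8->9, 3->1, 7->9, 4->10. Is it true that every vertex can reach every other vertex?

There is no directed path from 8 to 0, so the graph is not strongly connected.

No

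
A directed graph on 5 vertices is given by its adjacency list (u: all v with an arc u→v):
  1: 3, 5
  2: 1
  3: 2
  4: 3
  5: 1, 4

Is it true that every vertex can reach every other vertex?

Yes

From 3 we can reach every vertex (1, 2, 3, 4, 5), and every vertex can reach 3 (1, 2, 3, 4, 5). So the whole graph is one strongly connected component.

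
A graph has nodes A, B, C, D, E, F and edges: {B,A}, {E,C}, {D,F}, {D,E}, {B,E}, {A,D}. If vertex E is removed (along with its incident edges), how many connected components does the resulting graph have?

2

With E gone, the remaining components are: {C}; {A, B, D, F}.
That is 2 components.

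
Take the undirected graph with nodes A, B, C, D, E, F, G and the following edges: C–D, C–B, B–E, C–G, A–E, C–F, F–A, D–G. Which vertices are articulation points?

C

Removing C increases the component count from 1 to 2, so C is a cut vertex.
By contrast removing A leaves 1 component; it is not a cut vertex. No other vertex is a cut vertex either.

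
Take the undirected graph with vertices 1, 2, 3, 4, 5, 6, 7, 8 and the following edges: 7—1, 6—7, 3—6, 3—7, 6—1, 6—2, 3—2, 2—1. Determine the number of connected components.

8 is isolated — a component by itself.
4 is isolated — a component by itself.
5 is isolated — a component by itself.
Starting from 1 we can reach 1, 2, 3, 6, 7. That is one component of size 5.
Total: 4 components.

4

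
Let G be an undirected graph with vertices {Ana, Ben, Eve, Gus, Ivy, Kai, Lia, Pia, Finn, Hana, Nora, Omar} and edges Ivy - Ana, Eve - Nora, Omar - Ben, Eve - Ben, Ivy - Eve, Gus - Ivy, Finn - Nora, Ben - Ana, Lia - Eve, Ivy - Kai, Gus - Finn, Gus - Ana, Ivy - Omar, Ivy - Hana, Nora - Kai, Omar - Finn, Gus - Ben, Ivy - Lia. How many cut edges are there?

The edges on the cycle Ivy-Lia-Eve-Ben-Omar-Ivy are not bridges since each lies on that cycle.
But removing Ivy - Hana disconnects Ivy from Hana — this is a bridge.

1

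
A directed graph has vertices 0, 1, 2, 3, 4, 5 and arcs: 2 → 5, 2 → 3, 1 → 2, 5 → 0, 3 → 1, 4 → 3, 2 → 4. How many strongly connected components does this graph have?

3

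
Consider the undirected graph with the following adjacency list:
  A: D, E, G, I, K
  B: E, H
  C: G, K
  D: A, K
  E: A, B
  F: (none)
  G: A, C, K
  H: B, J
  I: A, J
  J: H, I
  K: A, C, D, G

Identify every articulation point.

Removing A increases the component count from 2 to 3, so A is a cut vertex.
By contrast removing D leaves 2 components; it is not a cut vertex. No other vertex is a cut vertex either.

A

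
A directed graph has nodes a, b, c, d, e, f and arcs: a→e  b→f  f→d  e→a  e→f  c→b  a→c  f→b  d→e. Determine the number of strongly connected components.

1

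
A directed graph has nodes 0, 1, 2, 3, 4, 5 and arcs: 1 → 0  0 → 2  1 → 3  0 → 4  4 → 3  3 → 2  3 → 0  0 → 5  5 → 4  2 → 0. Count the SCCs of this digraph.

2

{0, 2, 3, 4, 5} are all mutually reachable — one SCC of size 5.
{1} is an SCC by itself.
That gives 2 strongly connected components.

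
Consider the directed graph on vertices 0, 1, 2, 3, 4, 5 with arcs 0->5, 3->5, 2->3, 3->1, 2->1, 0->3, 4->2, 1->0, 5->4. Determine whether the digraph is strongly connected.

From 2 we can reach every vertex (0, 1, 2, 3, 4, 5), and every vertex can reach 2 (0, 1, 2, 3, 4, 5). So the whole graph is one strongly connected component.

Yes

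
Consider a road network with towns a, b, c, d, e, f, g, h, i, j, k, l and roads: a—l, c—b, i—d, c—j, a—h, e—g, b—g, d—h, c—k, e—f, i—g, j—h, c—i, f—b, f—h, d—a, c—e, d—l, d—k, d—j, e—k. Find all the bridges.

The edges on the cycle d-a-l-d are not bridges since each lies on that cycle.
Every edge lies on some cycle, so there are no bridges.

none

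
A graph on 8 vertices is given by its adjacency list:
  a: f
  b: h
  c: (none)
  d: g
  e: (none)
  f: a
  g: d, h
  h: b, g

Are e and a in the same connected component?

The component containing e is {e}, and a is not in it.

No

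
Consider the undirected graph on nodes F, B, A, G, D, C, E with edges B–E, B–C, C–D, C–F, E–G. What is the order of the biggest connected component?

6

A is isolated — a component by itself.
Starting from B we can reach B, C, D, E, F, G. That is one component of size 6.
The largest has 6 vertices.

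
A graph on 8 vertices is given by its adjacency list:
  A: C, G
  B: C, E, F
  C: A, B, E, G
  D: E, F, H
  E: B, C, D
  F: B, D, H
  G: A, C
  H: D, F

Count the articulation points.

1

Removing C increases the component count from 1 to 2, so C is a cut vertex.
By contrast removing H leaves 1 component; it is not a cut vertex. No other vertex is a cut vertex either.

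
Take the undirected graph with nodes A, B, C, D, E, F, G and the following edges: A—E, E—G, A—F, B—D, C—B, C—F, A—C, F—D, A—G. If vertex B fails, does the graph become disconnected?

No

Deleting B leaves 1 component (was 1) (its neighbors C, D remain connected to each other), so B is not a cut vertex.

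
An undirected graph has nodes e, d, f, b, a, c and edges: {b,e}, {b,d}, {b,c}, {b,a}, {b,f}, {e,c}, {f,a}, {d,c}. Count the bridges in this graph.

0

The edges on the cycle b-f-a-b are not bridges since each lies on that cycle.
Every edge lies on some cycle, so there are no bridges.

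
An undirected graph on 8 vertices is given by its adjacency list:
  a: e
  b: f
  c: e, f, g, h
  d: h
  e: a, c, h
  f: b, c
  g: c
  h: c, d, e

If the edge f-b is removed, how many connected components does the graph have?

2

Before removal there is 1 component.
f-b is a bridge — removing it separates f's side from b's side.
After removal: 2 components.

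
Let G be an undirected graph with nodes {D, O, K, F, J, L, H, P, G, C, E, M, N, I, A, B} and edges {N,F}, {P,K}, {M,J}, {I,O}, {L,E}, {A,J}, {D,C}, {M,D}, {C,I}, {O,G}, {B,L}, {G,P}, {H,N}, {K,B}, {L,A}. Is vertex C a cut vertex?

Deleting C leaves 2 components (was 2), so C is not a cut vertex.

No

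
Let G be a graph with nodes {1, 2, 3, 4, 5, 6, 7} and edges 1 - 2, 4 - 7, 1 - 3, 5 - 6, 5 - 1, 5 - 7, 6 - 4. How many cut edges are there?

The edges on the cycle 5-6-4-7-5 are not bridges since each lies on that cycle.
But removing 1 - 2 disconnects 1 from 2; removing 1 - 3 disconnects 1 from 3; removing 5 - 1 disconnects 5 from 1 — these are bridges.
That makes 3 bridges.

3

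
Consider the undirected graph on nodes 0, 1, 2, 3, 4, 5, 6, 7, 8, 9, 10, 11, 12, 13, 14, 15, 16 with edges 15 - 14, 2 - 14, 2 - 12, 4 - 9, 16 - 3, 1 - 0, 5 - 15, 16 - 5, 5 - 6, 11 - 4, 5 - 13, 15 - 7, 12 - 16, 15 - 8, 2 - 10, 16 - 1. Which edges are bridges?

The edges on the cycle 2-12-16-5-15-14-2 are not bridges since each lies on that cycle.
But removing 7 - 15 disconnects 7 from 15; removing 3 - 16 disconnects 3 from 16; removing 6 - 5 disconnects 6 from 5; removing 1 - 0 disconnects 1 from 0 — these are bridges.
In total 10 edges are bridges.

0-1, 1-16, 10-2, 11-4, 13-5, 15-7, 15-8, 16-3, 4-9, 5-6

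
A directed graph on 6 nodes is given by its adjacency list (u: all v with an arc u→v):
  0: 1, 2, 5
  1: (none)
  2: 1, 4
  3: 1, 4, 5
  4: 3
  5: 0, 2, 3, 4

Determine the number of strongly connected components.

2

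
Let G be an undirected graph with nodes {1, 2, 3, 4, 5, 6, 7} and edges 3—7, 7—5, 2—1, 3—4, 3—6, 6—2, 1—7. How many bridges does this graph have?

2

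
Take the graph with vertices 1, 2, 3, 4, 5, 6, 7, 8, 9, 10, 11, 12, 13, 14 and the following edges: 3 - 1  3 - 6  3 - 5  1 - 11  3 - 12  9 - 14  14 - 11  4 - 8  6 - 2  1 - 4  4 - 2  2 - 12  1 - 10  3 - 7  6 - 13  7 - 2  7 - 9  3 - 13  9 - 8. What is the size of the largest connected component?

14

Starting from 1 we can reach 1, 2, 3, 4, 5, 6, 7, 8, 9, 10, 11, 12, 13, 14. That is one component of size 14.
The largest has 14 vertices.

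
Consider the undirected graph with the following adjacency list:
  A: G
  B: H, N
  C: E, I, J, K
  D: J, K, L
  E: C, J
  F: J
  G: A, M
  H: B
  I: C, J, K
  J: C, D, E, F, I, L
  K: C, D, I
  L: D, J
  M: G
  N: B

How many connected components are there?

3

Starting from B we can reach B, H, N. That is one component of size 3.
Starting from A we can reach A, G, M. That is one component of size 3.
Starting from C we can reach C, D, E, F, I, J, K, L. That is one component of size 8.
Total: 3 components.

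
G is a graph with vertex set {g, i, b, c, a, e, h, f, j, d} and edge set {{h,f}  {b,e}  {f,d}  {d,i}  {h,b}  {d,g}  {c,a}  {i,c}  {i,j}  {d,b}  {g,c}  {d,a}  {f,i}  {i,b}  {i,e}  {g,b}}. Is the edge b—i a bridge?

No

After removing b—i, the path b-d-i still connects them, so the edge is not a bridge.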